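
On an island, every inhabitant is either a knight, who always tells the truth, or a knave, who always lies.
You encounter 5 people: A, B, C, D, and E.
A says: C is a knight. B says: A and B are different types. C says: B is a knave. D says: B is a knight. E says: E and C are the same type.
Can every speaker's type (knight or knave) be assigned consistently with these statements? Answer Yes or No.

No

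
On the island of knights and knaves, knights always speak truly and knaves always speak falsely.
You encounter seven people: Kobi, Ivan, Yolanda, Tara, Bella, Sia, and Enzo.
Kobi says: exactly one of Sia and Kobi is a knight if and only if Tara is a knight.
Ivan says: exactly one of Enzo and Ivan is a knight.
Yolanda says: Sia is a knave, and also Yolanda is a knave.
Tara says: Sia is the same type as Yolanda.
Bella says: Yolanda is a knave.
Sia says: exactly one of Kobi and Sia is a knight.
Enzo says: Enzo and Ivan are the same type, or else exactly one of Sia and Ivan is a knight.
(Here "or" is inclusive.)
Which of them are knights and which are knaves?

Kobi is a knave, Ivan is a knight, Yolanda is a knave, Tara is a knave, Bella is a knight, Sia is a knight, and Enzo is a knave.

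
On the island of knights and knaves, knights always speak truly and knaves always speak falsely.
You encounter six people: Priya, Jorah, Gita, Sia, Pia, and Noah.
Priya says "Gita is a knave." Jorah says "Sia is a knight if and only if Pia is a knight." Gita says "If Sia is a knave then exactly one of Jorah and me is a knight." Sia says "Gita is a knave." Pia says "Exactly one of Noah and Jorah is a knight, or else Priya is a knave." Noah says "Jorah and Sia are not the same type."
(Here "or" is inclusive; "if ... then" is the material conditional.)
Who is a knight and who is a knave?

Priya is a knave, Jorah is a knave, Gita is a knight, Sia is a knave, Pia is a knight, and Noah is a knave.

As a knave, Priya's statement "Gita is a knave" should be false; it is.
As a knave, Jorah's statement "Sia is a knight if and only if Pia is a knight" should be false; it is.
Gita is a knight, so "if Sia is a knave then exactly one of Jorah and me is a knight" must be true — and it is.
As a knave, Sia's statement "Gita is a knave" should be false; it is.
Since Pia is a knight, "exactly one of Noah and Jorah is a knight, or else Priya is a knave" needs to be true, which holds.
Noah is a knave; "Jorah and Sia are not the same type" is false, as required.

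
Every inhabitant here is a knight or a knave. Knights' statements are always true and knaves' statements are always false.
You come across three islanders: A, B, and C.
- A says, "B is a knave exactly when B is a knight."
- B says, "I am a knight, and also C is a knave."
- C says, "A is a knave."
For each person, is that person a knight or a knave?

A is a knave, B is a knave, and C is a knight.

Suppose A is a knight. Then A's statement "B is a knave exactly when B is a knight" would have to be true. Checking the 4 ways to assign the others, none is consistent with every speaker.
(For instance, with B=knave, C=knight, A's claim "B is a knave exactly when B is a knight" comes out false where it would need to be true.)
So A must be a knave, making "B is a knave exactly when B is a knight" false. Taking A=knave, B=knave, C=knight, each remaining statement checks out:
  B (knave): "I am a knight, and also C is a knave" — false. ✓
  C (knight): "A is a knave" — true. ✓
This is the unique consistent assignment.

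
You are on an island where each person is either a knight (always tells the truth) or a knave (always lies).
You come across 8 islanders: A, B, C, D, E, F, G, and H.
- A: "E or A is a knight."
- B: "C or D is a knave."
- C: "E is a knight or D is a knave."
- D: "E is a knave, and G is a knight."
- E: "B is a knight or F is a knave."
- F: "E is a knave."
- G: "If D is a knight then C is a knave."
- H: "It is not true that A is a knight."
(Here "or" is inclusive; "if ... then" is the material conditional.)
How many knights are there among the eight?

5

The unique consistent assignment is A=knight, B=knight, C=knight, D=knave, E=knight, F=knave, G=knight, H=knave.
That has 5 knights.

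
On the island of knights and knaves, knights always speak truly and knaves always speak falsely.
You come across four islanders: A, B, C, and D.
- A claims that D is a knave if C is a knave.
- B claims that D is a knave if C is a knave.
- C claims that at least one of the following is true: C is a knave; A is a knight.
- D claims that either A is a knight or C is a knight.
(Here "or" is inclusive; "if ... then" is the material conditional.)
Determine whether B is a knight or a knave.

B is a knight.

Consistent assignments: {A=knight, B=knight, C=knight, D=knight}
In every consistent assignment, B is a knight.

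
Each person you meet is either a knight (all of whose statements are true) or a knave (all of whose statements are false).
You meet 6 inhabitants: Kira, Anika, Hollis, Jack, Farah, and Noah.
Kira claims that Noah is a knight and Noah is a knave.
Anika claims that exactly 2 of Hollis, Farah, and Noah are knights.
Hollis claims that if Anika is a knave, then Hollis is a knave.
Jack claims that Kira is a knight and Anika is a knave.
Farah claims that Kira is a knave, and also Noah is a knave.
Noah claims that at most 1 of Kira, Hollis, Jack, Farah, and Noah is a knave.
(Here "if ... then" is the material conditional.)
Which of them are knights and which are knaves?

Kira is a knave, Anika is a knight, Hollis is a knight, Jack is a knave, Farah is a knight, and Noah is a knave.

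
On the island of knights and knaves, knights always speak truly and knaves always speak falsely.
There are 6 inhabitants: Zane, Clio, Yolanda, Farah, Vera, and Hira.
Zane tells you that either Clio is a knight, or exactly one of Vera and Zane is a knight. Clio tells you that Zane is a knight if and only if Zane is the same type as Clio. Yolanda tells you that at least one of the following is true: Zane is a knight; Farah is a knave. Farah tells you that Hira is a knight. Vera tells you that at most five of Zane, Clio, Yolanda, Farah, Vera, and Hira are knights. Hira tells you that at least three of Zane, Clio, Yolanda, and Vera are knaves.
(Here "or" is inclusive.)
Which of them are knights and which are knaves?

Zane is a knight, Clio is a knight, Yolanda is a knight, Farah is a knave, Vera is a knight, and Hira is a knave.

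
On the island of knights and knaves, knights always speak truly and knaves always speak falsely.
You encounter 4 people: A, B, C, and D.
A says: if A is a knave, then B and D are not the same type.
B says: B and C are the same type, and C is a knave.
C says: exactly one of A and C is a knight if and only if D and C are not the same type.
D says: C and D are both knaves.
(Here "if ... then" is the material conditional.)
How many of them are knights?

The unique consistent assignment is A=knave, B=knave, C=knight, D=knave.
That has 1 knight.

1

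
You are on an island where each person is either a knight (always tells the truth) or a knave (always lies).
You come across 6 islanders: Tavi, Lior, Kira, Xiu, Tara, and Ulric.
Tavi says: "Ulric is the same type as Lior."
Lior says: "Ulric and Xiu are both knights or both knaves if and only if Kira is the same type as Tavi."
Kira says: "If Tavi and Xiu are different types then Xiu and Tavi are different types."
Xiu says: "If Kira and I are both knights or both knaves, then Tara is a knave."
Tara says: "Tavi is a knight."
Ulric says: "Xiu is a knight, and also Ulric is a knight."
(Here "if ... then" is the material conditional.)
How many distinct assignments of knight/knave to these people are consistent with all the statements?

Consistent assignments:
  Tavi=knave, Lior=knight, Kira=knight, Xiu=knight, Tara=knave, Ulric=knave
  Tavi=knave, Lior=knave, Kira=knight, Xiu=knight, Tara=knave, Ulric=knight

2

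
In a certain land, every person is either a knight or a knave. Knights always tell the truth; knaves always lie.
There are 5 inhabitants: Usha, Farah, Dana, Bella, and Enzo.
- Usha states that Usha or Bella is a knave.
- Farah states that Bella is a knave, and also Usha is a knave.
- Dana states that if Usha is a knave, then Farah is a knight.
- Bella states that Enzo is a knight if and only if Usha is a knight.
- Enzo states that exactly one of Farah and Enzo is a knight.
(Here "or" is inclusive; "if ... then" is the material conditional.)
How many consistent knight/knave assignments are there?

Consistent assignments:
  Usha=knight, Farah=knave, Dana=knight, Bella=knave, Enzo=knave

1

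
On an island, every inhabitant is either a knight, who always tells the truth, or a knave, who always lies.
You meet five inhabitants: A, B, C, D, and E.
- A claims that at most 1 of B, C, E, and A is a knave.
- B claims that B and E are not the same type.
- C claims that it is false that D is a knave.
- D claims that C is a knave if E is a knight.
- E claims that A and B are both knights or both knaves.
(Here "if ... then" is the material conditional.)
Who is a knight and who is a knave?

Knights: B, C, and D. Knaves: A and E.

Suppose A is a knight. Then A's statement "at most 1 of B, C, E, and A is a knave" would have to be true. Checking the 16 ways to assign the others, none is consistent with every speaker.
(For instance, with B=knight, C=knight, D=knight, E=knave, E's claim "A and B are both knights or both knaves" comes out true where it would need to be false.)
So A must be a knave, making "at most 1 of B, C, E, and A is a knave" false. Taking A=knave, B=knight, C=knight, D=knight, E=knave, each remaining statement checks out:
  B (knight): "B and E are not the same type" — true. ✓
  C (knight): "it is false that D is a knave" — true. ✓
  D (knight): "C is a knave if E is a knight" — true. ✓
  E (knave): "A and B are both knights or both knaves" — false. ✓
This is the unique consistent assignment.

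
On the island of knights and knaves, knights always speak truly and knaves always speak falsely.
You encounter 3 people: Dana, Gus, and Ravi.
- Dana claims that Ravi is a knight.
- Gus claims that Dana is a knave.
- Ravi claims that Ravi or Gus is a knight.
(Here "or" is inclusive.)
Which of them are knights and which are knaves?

Dana is a knight, Gus is a knave, and Ravi is a knight.

Dana is a knight, and the claim "Ravi is a knight" is indeed true.
Since Gus is a knave, "Dana is a knave" needs to be False, which holds.
As a knight, Ravi's statement "Ravi or Gus is a knight" should be true; it is.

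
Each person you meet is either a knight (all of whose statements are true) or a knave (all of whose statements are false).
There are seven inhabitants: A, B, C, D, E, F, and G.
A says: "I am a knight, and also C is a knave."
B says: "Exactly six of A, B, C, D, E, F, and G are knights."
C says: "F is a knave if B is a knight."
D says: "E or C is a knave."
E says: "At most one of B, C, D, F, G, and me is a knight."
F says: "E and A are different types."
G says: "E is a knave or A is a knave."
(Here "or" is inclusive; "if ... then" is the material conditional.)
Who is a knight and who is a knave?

Knights: C, D, and G. Knaves: A, B, E, and F.

A (knave): "I am a knight, and also C is a knave" — False. ✓
B is a knave, and the claim "exactly six of A, B, C, D, E, F, and G are knights" is indeed False.
As a knight, C's statement "F is a knave if B is a knight" should be true; it is.
D is a knight; "E or C is a knave" is true, as required.
Since E is a knave, "at most one of B, C, D, F, G, and me is a knight" needs to be False, which holds.
F is a knave, so "E and A are different types" must be False — and it is.
G (knight): "E is a knave or A is a knave" — true. ✓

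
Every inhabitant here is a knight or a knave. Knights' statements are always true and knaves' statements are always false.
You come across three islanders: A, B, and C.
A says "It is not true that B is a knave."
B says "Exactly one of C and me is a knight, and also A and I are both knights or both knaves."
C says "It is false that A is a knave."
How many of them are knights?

0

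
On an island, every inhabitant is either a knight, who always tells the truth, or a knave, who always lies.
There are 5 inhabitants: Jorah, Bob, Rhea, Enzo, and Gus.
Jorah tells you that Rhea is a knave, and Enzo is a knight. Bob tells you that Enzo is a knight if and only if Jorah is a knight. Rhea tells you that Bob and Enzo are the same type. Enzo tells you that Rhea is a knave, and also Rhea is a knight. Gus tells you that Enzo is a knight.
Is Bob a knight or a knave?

Bob is a knight.

Consistent assignments: {Jorah=knave, Bob=knight, Rhea=knave, Enzo=knave, Gus=knave}
In every consistent assignment, Bob is a knight.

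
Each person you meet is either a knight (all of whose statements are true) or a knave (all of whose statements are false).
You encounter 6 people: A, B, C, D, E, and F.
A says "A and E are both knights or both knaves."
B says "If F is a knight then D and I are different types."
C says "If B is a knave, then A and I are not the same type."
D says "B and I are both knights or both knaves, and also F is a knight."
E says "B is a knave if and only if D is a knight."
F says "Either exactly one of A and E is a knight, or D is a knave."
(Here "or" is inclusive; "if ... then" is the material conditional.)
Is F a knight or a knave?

F is a knight.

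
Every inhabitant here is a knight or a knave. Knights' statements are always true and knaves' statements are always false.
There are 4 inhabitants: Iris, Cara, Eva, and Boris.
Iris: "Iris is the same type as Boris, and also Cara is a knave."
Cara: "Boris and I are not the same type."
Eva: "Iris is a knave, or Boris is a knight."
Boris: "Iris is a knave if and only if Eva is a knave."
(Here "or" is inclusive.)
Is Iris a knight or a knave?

Iris is a knave.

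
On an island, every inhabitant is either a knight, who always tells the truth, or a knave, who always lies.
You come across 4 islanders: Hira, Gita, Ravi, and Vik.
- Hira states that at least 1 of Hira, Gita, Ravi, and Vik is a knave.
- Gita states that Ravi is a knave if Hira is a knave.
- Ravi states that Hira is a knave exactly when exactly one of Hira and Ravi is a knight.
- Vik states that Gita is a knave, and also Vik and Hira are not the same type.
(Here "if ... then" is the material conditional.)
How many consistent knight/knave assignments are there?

Consistent assignments:
  Hira=knight, Gita=knight, Ravi=knight, Vik=knave
  Hira=knight, Gita=knight, Ravi=knave, Vik=knave

2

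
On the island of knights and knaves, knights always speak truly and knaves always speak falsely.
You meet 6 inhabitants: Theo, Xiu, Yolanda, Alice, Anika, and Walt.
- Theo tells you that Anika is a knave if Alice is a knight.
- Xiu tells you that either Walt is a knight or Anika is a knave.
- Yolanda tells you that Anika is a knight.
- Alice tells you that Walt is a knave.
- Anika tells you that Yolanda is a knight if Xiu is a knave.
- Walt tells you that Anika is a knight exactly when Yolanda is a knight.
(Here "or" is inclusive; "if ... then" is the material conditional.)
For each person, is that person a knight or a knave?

Knights: Theo, Xiu, Yolanda, Anika, and Walt. Knaves: Alice.

As a knight, Theo's statement "Anika is a knave if Alice is a knight" should be true; it is.
Xiu is a knight, and the claim "either Walt is a knight or Anika is a knave" is indeed true.
Yolanda is a knight; "Anika is a knight" is true, as required.
Alice (knave): "Walt is a knave" — false. ✓
Anika (knight): "Yolanda is a knight if Xiu is a knave" — true. ✓
Walt is a knight, and the claim "Anika is a knight exactly when Yolanda is a knight" is indeed true.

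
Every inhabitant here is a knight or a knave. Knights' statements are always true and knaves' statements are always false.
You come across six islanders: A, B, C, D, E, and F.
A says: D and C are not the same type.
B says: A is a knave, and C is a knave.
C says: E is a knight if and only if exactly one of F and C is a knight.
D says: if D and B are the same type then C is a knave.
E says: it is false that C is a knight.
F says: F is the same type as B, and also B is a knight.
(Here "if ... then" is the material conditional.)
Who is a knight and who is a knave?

A is a knight; "D and C are not the same type" is True, as required.
As a knave, B's statement "A is a knave, and C is a knave" should be False; it is.
C (knave): "E is a knight if and only if exactly one of F and C is a knight" — False. ✓
D is a knight, and the claim "if D and B are the same type then C is a knave" is indeed True.
As a knight, E's statement "it is false that C is a knight" should be True; it is.
Since F is a knave, "F is the same type as B, and also B is a knight" needs to be False, which holds.

A is a knight, B is a knave, C is a knave, D is a knight, E is a knight, and F is a knave.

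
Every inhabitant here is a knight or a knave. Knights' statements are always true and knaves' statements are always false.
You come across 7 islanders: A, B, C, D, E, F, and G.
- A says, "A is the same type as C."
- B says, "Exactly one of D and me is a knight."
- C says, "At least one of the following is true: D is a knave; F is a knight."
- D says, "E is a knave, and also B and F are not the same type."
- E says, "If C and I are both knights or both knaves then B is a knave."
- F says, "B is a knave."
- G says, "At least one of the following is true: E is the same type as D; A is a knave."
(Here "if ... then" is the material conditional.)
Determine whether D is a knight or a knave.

D is a knave.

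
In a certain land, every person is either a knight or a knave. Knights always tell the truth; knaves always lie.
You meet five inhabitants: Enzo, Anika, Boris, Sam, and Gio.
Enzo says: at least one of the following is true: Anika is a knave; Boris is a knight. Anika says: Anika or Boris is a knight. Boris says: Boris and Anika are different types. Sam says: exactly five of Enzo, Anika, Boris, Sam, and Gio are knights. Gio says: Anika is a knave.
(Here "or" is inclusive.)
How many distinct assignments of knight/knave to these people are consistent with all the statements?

1

Consistent assignments:
  Enzo=knight, Anika=knave, Boris=knave, Sam=knave, Gio=knight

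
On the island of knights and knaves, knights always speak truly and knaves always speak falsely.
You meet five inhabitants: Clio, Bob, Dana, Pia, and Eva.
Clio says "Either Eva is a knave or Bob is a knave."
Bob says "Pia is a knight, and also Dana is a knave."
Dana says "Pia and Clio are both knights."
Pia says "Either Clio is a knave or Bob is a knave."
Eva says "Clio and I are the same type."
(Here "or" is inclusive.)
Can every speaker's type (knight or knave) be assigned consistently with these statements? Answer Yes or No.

One consistent assignment: Clio=knight, Bob=knave, Dana=knight, Pia=knight, Eva=knight.

Yes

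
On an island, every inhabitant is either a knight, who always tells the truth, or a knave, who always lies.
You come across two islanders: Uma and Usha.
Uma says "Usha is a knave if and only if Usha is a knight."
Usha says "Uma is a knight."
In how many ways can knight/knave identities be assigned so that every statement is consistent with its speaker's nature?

1

Consistent assignments:
  Uma=knave, Usha=knave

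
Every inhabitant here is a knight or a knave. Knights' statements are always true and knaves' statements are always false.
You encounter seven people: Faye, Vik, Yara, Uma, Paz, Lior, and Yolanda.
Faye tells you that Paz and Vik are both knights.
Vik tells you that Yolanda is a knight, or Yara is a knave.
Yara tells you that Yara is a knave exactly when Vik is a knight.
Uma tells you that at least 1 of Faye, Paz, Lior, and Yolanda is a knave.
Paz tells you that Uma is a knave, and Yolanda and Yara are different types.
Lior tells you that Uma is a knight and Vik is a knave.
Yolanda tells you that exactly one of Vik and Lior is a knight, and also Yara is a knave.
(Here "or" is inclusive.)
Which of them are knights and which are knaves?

Since Faye is a knave, "Paz and Vik are both knights" needs to be false, which holds.
Vik (knave): "Yolanda is a knight, or Yara is a knave" — false. ✓
Yara is a knight, so "Yara is a knave exactly when Vik is a knight" must be true — and it is.
Uma (knight): "at least 1 of Faye, Paz, Lior, and Yolanda is a knave" — true. ✓
Paz is a knave; "Uma is a knave, and Yolanda and Yara are different types" is false, as required.
As a knight, Lior's statement "Uma is a knight and Vik is a knave" should be true; it is.
Yolanda is a knave, and the claim "exactly one of Vik and Lior is a knight, and also Yara is a knave" is indeed false.

Knights: Yara, Uma, and Lior. Knaves: Faye, Vik, Paz, and Yolanda.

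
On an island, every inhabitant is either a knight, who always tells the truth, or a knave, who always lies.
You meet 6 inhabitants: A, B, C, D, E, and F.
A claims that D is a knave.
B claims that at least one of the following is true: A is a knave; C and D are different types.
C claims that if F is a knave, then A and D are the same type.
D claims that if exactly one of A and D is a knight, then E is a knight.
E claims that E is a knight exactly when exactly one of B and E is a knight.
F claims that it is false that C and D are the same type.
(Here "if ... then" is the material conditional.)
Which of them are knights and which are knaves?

Knights: A, B, C, and F. Knaves: D and E.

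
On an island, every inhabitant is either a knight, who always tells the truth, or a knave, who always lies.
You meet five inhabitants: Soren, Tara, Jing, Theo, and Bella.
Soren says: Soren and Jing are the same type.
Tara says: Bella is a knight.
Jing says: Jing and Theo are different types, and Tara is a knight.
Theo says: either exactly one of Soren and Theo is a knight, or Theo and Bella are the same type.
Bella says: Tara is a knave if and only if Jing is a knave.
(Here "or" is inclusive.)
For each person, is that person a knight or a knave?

Soren is a knave, and the claim "Soren and Jing are the same type" is indeed False.
Tara is a knight, and the claim "Bella is a knight" is indeed True.
Jing is a knight, so "Jing and Theo are different types, and Tara is a knight" must be True — and it is.
Since Theo is a knave, "either exactly one of Soren and Theo is a knight, or Theo and Bella are the same type" needs to be False, which holds.
Bella (knight): "Tara is a knave if and only if Jing is a knave" — True. ✓

Soren is a knave, Tara is a knight, Jing is a knight, Theo is a knave, and Bella is a knight.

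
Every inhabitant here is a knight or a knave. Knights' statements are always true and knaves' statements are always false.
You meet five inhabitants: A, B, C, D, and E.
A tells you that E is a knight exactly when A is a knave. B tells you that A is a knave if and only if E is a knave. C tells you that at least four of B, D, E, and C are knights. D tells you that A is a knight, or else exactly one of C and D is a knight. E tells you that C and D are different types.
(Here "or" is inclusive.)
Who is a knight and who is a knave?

A is a knave, B is a knight, C is a knave, D is a knave, and E is a knave.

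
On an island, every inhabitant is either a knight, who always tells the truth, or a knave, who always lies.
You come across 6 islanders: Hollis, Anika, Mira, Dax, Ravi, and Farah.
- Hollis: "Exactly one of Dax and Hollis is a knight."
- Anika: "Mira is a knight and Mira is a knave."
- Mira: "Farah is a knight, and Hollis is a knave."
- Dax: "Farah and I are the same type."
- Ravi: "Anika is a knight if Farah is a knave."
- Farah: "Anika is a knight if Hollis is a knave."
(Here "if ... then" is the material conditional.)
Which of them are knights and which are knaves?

Since Hollis is a knight, "exactly one of Dax and Hollis is a knight" needs to be True, which holds.
Anika is a knave, so "Mira is a knight and Mira is a knave" must be false — and it is.
Mira is a knave; "Farah is a knight, and Hollis is a knave" is false, as required.
Dax is a knave, so "Farah and I are the same type" must be false — and it is.
Since Ravi is a knight, "Anika is a knight if Farah is a knave" needs to be True, which holds.
Farah is a knight, so "Anika is a knight if Hollis is a knave" must be True — and it is.

Knights: Hollis, Ravi, and Farah. Knaves: Anika, Mira, and Dax.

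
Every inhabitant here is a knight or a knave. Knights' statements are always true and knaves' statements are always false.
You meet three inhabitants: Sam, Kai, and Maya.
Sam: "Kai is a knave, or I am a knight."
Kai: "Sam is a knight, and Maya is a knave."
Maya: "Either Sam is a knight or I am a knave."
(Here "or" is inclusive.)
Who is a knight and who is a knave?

Suppose Sam is a knave. Then Sam's statement "Kai is a knave, or I am a knight" would have to be false. Checking the 4 ways to assign the others, none is consistent with every speaker.
(For instance, with Kai=knave, Maya=knight, Sam's claim "Kai is a knave, or I am a knight" comes out true where it would need to be false.)
So Sam must be a knight, making "Kai is a knave, or I am a knight" true. Taking Sam=knight, Kai=knave, Maya=knight, each remaining statement checks out:
  Kai (knave): "Sam is a knight, and Maya is a knave" — false. ✓
  Maya (knight): "either Sam is a knight or I am a knave" — true. ✓
This is the unique consistent assignment.

Sam is a knight, Kai is a knave, and Maya is a knight.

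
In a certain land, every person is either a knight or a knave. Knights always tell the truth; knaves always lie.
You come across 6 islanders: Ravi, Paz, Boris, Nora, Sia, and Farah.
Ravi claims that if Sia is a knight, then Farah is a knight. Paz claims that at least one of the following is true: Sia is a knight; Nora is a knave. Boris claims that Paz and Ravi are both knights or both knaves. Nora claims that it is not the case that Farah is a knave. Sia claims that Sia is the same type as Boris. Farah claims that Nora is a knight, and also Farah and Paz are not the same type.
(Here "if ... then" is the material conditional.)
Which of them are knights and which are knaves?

Ravi is a knight, Paz is a knight, Boris is a knight, Nora is a knave, Sia is a knave, and Farah is a knave.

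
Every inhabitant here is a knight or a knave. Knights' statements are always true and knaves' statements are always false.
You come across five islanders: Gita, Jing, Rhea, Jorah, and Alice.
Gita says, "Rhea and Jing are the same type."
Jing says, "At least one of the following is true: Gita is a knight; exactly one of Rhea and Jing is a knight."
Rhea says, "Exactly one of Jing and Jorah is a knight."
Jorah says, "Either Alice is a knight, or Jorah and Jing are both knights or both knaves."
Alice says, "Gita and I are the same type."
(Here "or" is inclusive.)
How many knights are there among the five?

3

The unique consistent assignment is Gita=knight, Jing=knight, Rhea=knight, Jorah=knave, Alice=knave.
That has 3 knights.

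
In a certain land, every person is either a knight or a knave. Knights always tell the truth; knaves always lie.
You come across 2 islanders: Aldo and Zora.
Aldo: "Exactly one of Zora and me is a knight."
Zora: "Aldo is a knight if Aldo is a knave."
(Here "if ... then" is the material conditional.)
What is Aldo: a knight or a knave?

Aldo is a knave.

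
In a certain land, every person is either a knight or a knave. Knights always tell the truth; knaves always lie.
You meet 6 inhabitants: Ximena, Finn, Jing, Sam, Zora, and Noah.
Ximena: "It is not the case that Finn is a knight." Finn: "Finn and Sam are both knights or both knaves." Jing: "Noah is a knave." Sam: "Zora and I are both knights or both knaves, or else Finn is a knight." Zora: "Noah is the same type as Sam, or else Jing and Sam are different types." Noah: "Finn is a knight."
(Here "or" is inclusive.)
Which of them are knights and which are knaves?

As a knave, Ximena's statement "it is not the case that Finn is a knight" should be False; it is.
As a knight, Finn's statement "Finn and Sam are both knights or both knaves" should be true; it is.
Jing is a knave, and the claim "Noah is a knave" is indeed False.
Sam is a knight, so "Zora and I are both knights or both knaves, or else Finn is a knight" must be true — and it is.
Since Zora is a knight, "Noah is the same type as Sam, or else Jing and Sam are different types" needs to be true, which holds.
Noah (knight): "Finn is a knight" — true. ✓

Ximena is a knave, Finn is a knight, Jing is a knave, Sam is a knight, Zora is a knight, and Noah is a knight.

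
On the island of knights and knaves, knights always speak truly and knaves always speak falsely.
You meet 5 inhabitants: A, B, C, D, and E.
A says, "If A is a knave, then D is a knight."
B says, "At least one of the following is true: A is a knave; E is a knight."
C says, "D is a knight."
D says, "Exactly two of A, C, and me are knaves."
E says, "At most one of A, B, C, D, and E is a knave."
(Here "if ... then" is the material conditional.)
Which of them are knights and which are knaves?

A is a knave, B is a knight, C is a knave, D is a knave, and E is a knave.

A is a knave, so "if A is a knave, then D is a knight" must be False — and it is.
B is a knight, so "at least one of the following is true: A is a knave; E is a knight" must be true — and it is.
C is a knave; "D is a knight" is False, as required.
As a knave, D's statement "exactly two of A, C, and me are knaves" should be False; it is.
E is a knave, so "at most one of A, B, C, D, and E is a knave" must be False — and it is.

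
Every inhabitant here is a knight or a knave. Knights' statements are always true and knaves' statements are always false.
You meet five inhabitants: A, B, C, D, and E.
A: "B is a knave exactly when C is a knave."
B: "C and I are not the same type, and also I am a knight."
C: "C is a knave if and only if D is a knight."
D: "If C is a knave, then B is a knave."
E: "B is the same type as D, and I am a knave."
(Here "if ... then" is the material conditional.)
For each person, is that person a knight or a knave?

A is a knave, B is a knight, C is a knave, D is a knave, and E is a knave.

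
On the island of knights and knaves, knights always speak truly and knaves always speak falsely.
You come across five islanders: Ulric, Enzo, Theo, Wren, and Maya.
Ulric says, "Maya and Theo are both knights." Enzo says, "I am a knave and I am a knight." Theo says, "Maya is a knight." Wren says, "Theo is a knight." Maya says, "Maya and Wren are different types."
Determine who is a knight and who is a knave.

Ulric is a knave, Enzo is a knave, Theo is a knave, Wren is a knave, and Maya is a knave.

Suppose Ulric is a knight. Then Ulric's statement "Maya and Theo are both knights" would have to be true. Checking the 16 ways to assign the others, none is consistent with every speaker.
(For instance, with Enzo=knave, Theo=knave, Wren=knave, Maya=knave, Ulric's claim "Maya and Theo are both knights" comes out false where it would need to be true.)
So Ulric must be a knave, making "Maya and Theo are both knights" false. Taking Ulric=knave, Enzo=knave, Theo=knave, Wren=knave, Maya=knave, each remaining statement checks out:
  Enzo (knave): "I am a knave and I am a knight" — false. ✓
  Theo (knave): "Maya is a knight" — false. ✓
  Wren (knave): "Theo is a knight" — false. ✓
  Maya (knave): "Maya and Wren are different types" — false. ✓
This is the unique consistent assignment.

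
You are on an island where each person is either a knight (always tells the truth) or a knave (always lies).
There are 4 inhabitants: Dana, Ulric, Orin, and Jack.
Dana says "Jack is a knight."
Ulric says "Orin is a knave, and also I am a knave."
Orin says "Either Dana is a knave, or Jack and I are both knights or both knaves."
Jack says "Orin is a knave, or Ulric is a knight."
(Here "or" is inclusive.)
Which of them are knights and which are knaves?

Suppose Dana is a knight. Then Dana's statement "Jack is a knight" would have to be true. Checking the 8 ways to assign the others, none is consistent with every speaker.
(For instance, with Ulric=knave, Orin=knight, Jack=knave, Dana's claim "Jack is a knight" comes out false where it would need to be true.)
So Dana must be a knave, making "Jack is a knight" false. Taking Dana=knave, Ulric=knave, Orin=knight, Jack=knave, each remaining statement checks out:
  Ulric (knave): "Orin is a knave, and also I am a knave" — false. ✓
  Orin (knight): "either Dana is a knave, or Jack and I are both knights or both knaves" — true. ✓
  Jack (knave): "Orin is a knave, or Ulric is a knight" — false. ✓
This is the unique consistent assignment.

Knights: Orin. Knaves: Dana, Ulric, and Jack.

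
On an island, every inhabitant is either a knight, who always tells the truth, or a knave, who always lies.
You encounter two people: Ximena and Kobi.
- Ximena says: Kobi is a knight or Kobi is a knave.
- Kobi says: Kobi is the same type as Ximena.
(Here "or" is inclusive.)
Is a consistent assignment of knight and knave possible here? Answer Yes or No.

Yes

One consistent assignment: Ximena=knight, Kobi=knight.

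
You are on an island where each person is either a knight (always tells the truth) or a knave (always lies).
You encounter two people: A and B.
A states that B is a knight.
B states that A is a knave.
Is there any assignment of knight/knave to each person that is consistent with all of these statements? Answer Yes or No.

No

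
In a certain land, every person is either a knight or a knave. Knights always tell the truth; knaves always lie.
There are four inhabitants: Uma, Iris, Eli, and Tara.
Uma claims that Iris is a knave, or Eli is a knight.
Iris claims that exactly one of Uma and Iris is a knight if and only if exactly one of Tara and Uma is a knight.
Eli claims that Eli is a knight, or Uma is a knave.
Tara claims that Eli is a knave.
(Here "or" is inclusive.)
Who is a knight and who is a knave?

Uma is a knight, and the claim "Iris is a knave, or Eli is a knight" is indeed true.
Iris (knave): "exactly one of Uma and Iris is a knight if and only if exactly one of Tara and Uma is a knight" — false. ✓
As a knave, Eli's statement "Eli is a knight, or Uma is a knave" should be false; it is.
As a knight, Tara's statement "Eli is a knave" should be true; it is.

Knights: Uma and Tara. Knaves: Iris and Eli.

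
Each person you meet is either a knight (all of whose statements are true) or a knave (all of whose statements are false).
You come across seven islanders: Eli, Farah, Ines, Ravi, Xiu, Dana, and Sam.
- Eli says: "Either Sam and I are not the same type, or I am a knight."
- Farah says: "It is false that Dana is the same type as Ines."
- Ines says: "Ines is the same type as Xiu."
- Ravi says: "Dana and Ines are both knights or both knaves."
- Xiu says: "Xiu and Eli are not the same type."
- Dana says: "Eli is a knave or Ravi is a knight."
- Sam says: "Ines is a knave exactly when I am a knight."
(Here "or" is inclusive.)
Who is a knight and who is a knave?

Eli is a knave, Farah is a knight, Ines is a knave, Ravi is a knave, Xiu is a knight, Dana is a knight, and Sam is a knave.

Eli is a knave, so "either Sam and I are not the same type, or I am a knight" must be false — and it is.
Farah is a knight; "it is false that Dana is the same type as Ines" is true, as required.
Ines is a knave, and the claim "Ines is the same type as Xiu" is indeed false.
As a knave, Ravi's statement "Dana and Ines are both knights or both knaves" should be false; it is.
Xiu is a knight, so "Xiu and Eli are not the same type" must be true — and it is.
Dana is a knight; "Eli is a knave or Ravi is a knight" is true, as required.
Sam is a knave; "Ines is a knave exactly when I am a knight" is false, as required.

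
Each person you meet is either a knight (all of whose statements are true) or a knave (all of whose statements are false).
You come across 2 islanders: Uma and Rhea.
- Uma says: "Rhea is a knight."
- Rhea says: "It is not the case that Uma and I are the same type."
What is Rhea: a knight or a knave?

Rhea is a knave.

Consistent assignments: {Uma=knave, Rhea=knave}
In every consistent assignment, Rhea is a knave.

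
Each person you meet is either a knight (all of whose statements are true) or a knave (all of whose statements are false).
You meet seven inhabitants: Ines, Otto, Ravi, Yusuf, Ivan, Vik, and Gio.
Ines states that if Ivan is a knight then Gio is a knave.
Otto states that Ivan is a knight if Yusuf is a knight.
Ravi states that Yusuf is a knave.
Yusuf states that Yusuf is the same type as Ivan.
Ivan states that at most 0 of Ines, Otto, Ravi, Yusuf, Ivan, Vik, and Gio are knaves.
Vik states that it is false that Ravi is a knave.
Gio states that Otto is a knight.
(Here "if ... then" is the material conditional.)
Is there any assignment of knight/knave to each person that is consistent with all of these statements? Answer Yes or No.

No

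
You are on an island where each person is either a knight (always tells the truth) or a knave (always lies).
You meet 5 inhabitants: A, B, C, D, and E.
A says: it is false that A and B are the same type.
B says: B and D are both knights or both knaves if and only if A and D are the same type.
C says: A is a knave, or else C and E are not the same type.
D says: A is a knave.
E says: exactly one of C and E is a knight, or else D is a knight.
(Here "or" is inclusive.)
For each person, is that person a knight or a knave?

As a knight, A's statement "it is false that A and B are the same type" should be true; it is.
B (knave): "B and D are both knights or both knaves if and only if A and D are the same type" — False. ✓
Since C is a knave, "A is a knave, or else C and E are not the same type" needs to be False, which holds.
D is a knave, and the claim "A is a knave" is indeed False.
E (knave): "exactly one of C and E is a knight, or else D is a knight" — False. ✓

Knights: A. Knaves: B, C, D, and E.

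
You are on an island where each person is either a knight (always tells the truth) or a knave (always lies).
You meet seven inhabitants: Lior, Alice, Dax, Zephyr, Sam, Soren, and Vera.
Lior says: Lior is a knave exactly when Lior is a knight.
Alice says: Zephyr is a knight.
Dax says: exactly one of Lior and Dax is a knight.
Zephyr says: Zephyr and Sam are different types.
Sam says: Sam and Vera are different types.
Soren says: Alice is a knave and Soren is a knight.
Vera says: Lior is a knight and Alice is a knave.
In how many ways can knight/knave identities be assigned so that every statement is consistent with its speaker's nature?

6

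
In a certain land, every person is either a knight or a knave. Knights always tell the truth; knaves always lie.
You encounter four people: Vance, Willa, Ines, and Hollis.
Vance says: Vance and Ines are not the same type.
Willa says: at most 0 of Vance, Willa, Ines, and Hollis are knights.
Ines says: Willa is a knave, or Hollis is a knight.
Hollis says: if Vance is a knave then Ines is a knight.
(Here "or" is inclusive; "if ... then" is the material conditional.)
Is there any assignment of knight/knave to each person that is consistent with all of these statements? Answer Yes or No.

Checking all 16 assignments, each has at least one speaker whose statement's truth value contradicts their type.

No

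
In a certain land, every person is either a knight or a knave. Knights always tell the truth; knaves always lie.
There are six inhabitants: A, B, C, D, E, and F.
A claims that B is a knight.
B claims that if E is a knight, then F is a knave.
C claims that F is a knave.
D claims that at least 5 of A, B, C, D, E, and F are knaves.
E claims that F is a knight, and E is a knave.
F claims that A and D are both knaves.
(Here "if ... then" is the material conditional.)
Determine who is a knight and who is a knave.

A is a knight; "B is a knight" is True, as required.
B is a knight, so "if E is a knight, then F is a knave" must be True — and it is.
Since C is a knight, "F is a knave" needs to be True, which holds.
D (knave): "at least 5 of A, B, C, D, E, and F are knaves" — false. ✓
E is a knave; "F is a knight, and E is a knave" is false, as required.
F (knave): "A and D are both knaves" — false. ✓

A is a knight, B is a knight, C is a knight, D is a knave, E is a knave, and F is a knave.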